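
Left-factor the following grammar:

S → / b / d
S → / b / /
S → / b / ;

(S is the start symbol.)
S → / b / S'
S' → d
S' → /
S' → ;

Left-factoring transforms A → αβ₁ | αβ₂ into A → αA' and A' → β₁ | β₂
(α is the longest common prefix among the alternatives). Repeat until
no nonterminal has two alternatives with a common prefix.

Round 1: S has alternatives sharing prefix '/ b /'. Introduce S': S → / b / S'
  Add: S' → d
  Add: S' → /
  Add: S' → ;

No remaining common prefixes — done.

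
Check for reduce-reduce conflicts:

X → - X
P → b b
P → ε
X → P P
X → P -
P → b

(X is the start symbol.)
A reduce-reduce conflict occurs when an LR(0) state has two complete items [A → α .] and [B → β .] — both call for a reduction, and with no lookahead the parser cannot choose between them.

Augment with X' → X and build the canonical LR(0) collection (I0 = CLOSURE({[X' → . X]}), then GOTO on every symbol after a dot until no new states appear). It has 9 states:
  I0: { [P → . b b], [P → . b], [P → .], [X → . - X], [X → . P -], [X → . P P], [X' → . X] }  — shift, reduce
  I1: { [P → . b b], [P → . b], [P → .], [X → - . X], [X → . - X], [X → . P -], [X → . P P] }  — shift, reduce
  I2: { [P → . b b], [P → . b], [P → .], [X → P . -], [X → P . P] }  — shift, reduce
  I3: { [X' → X .] }  — accept
  I4: { [P → b . b], [P → b .] }  — shift, reduce
  I5: { [P → b b .] }  — reduce
  I6: { [X → P - .] }  — reduce
  I7: { [X → P P .] }  — reduce
  I8: { [X → - X .] }  — reduce

No state contains more than one complete item.

Answer: No reduce-reduce conflicts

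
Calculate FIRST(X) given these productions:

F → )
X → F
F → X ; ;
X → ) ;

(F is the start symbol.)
{ ')' }

To compute FIRST(X), examine every production with X on the left-hand side, reading each right-hand side left to right until a non-nullable symbol is reached.

FIRST sets of the other non-terminals involved (by the same procedure, iterated to a fixed point):
  FIRST(F) = { ')' }

From X → F:
  - F is a non-terminal: add FIRST(F) \ {ε} = { ')' }
    F is not nullable, so stop
From X → ) ;:
  - ')' is a terminal: add ')' and stop

Collecting: FIRST(X) = { ')' }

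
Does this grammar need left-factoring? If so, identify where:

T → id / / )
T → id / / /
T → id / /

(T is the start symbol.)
Left-factoring is needed when two productions for the same non-terminal
share a common prefix on the right-hand side.

Productions for T:
  T → id / / )
  T → id / / /
  T → id / /

Found common prefix 'id / /' in productions for T

Answer: Yes, T has productions with common prefix 'id / /'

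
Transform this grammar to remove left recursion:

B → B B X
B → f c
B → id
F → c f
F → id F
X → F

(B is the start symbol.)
B is directly left-recursive. The standard transformation for
  A → A α₁ | ... | A α_m | β₁ | ... | β_n
is
  A  → β₁ A' | ... | β_n A'
  A' → α₁ A' | ... | α_m A' | ε

B → f c becomes B → f c B'
B → id becomes B → id B'
B → B B X becomes B' → B X B'
Add B' → ε

Productions for other non-terminals are unchanged:
  F → c f
  F → id F
  X → F

Resulting grammar:
B → f c B'
B → id B'
B' → B X B'
B' → ε
F → c f
F → id F
X → F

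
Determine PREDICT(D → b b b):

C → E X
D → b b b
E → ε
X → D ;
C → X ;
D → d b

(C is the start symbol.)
PREDICT(D → b b b) = (FIRST(RHS) \ {ε}) ∪ (FOLLOW(D) if ε ∈ FIRST(RHS), i.e. RHS ⇒* ε)
FIRST(b b b) = { 'b' }
ε ∉ FIRST(b b b), so FOLLOW(D) is not added.
PREDICT(D → b b b) = { 'b' }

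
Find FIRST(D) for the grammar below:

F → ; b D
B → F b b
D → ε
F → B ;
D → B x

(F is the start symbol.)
To compute FIRST(D), examine every production with D on the left-hand side, reading each right-hand side left to right until a non-nullable symbol is reached.

FIRST sets of the other non-terminals involved (by the same procedure, iterated to a fixed point):
  FIRST(B) = { ';' }

From D → ε:
  - ε-production, so ε ∈ FIRST(D)
From D → B x:
  - B is a non-terminal: add FIRST(B) \ {ε} = { ';' }
    B is not nullable, so stop

Collecting: FIRST(D) = { ';', ε }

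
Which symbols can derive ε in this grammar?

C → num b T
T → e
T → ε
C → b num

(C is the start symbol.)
{ 'T' }

A non-terminal is nullable if it can derive ε (the empty string): either it has an ε-production, or it has a production whose right-hand side consists entirely of nullable non-terminals.

ε-productions: T → ε
So T is immediately nullable.
No further non-terminal can be added: every production for the remaining non-terminals contains a terminal or a non-nullable non-terminal.
Nullable = { 'T' }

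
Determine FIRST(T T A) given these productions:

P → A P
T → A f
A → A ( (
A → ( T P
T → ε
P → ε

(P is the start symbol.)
FIRST sets of the non-terminals involved (from the grammar, by fixed-point iteration):
  FIRST(T) = { '(', ε }
  FIRST(A) = { '(' }

To compute FIRST(T T A), process the symbols left to right:
Symbol T is a non-terminal. Add FIRST(T) \ {ε} = { '(' }
T is nullable (ε ∈ FIRST(T)), continue to the next symbol.
Symbol T is a non-terminal. Add FIRST(T) \ {ε} = { '(' }
T is nullable (ε ∈ FIRST(T)), continue to the next symbol.
Symbol A is a non-terminal. Add FIRST(A) \ {ε} = { '(' }
A is not nullable (ε ∉ FIRST(A)), so stop here.
FIRST(T T A) = { '(' }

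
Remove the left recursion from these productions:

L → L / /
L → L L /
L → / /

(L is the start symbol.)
L → / / L'
L' → / / L'
L' → L / L'
L' → ε

L is directly left-recursive. The standard transformation for
  A → A α₁ | ... | A α_m | β₁ | ... | β_n
is
  A  → β₁ A' | ... | β_n A'
  A' → α₁ A' | ... | α_m A' | ε

L → / / becomes L → / / L'
L → L / / becomes L' → / / L'
L → L L / becomes L' → L / L'
Add L' → ε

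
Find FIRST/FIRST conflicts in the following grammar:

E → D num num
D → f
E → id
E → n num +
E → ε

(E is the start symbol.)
No FIRST/FIRST conflicts.

A FIRST/FIRST conflict occurs when two productions N → α and N → β for the same non-terminal have FIRST(α) ∩ FIRST(β) ≠ ∅ (with ε ∈ FIRST of a nullable right-hand side, so two nullable alternatives also conflict).

FIRST sets of the non-terminals at (or reachable through a nullable prefix from) the front of some alternative:
  FIRST(D) = { 'f' }

Productions for E:
  E → D num num: FIRST = { 'f' }
  E → id: FIRST = { 'id' }
  E → n num +: FIRST = { 'n' }
  E → ε: FIRST = { ε }
D has only one production, so no FIRST/FIRST conflict is possible there.

All alternatives of each non-terminal have pairwise disjoint FIRST sets.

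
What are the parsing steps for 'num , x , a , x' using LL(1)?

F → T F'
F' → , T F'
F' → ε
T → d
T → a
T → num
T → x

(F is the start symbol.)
LL(1) parsing maintains a stack (initially the start symbol over $) and the input. At each step: if the stack top is a terminal, match it against the current input token; if it is a non-terminal N, replace it with the RHS of M[N, lookahead] (the unique production whose predict set contains the lookahead).

Stack is shown with the top on the left.

Stack     Input              Action
-----------------------------------
F $       num , x , a , x $  output F → T F'
T F' $    num , x , a , x $  output T → num
num F' $  num , x , a , x $  match 'num'
F' $      , x , a , x $      output F' → , T F'
, T F' $  , x , a , x $      match ','
T F' $    x , a , x $        output T → x
x F' $    x , a , x $        match 'x'
F' $      , a , x $          output F' → , T F'
, T F' $  , a , x $          match ','
T F' $    a , x $            output T → a
a F' $    a , x $            match 'a'
F' $      , x $              output F' → , T F'
, T F' $  , x $              match ','
T F' $    x $                output T → x
x F' $    x $                match 'x'
F' $      $                  output F' → ε
$         $                  accept

The string is accepted.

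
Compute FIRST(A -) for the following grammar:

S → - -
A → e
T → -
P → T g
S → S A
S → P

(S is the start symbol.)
{ 'e' }

FIRST sets of the non-terminals involved (from the grammar, by fixed-point iteration):
  FIRST(A) = { 'e' }

To compute FIRST(A -), process the symbols left to right:
Symbol A is a non-terminal. Add FIRST(A) \ {ε} = { 'e' }
A is not nullable (ε ∉ FIRST(A)), so stop here.
FIRST(A -) = { 'e' }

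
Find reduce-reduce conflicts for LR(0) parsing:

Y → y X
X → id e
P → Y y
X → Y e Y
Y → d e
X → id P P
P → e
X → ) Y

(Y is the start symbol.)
Augment with Y' → Y and build the canonical LR(0) collection (I0 = CLOSURE({[Y' → . Y]}), then GOTO on every symbol after a dot until no new states appear). It has 18 states:
  I0: { [Y → . d e], [Y → . y X], [Y' → . Y] }  — shift
  I1: { [Y' → Y .] }  — accept
  I2: { [Y → d . e] }  — shift
  I3: { [X → . ) Y], [X → . Y e Y], [X → . id P P], [X → . id e], [Y → . d e], [Y → . y X], [Y → y . X] }  — shift
  I4: { [X → ) . Y], [Y → . d e], [Y → . y X] }  — shift
  I5: { [Y → y X .] }  — reduce
  I6: { [X → Y . e Y] }  — shift
  I7: { [P → . Y y], [P → . e], [X → id . P P], [X → id . e], [Y → . d e], [Y → . y X] }  — shift
  I8: { [P → . Y y], [P → . e], [X → id P . P], [Y → . d e], [Y → . y X] }  — shift
  I9: { [P → Y . y] }  — shift
  I10: { [P → e .], [X → id e .] }  — 2 reduces
  I11: { [P → Y y .] }  — reduce
  I12: { [X → id P P .] }  — reduce
  I13: { [P → e .] }  — reduce
  I14: { [X → Y e . Y], [Y → . d e], [Y → . y X] }  — shift
  I15: { [X → Y e Y .] }  — reduce
  I16: { [X → ) Y .] }  — reduce
  I17: { [Y → d e .] }  — reduce

I10 contains complete items [P → e .], [X → id e .] — reduce-reduce conflict.

Answer: Yes — I10: [P → e .] vs [X → id e .]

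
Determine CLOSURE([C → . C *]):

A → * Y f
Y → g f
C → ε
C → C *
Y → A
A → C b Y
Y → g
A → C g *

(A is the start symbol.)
To compute CLOSURE, for each item [A → α.Bβ] where B is a non-terminal, add [B → .γ] for all productions B → γ; repeat for the newly added items until nothing changes.

Start with: [C → . C *]
  [C → . C *] has the dot before C: add [C → .]
No further items can be added.

CLOSURE = { [C → . C *], [C → .] }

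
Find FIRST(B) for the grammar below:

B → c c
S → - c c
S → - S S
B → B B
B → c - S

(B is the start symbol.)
{ 'c' }

From B → c c:
  - c is a terminal: add 'c' and stop
From B → B B:
  - B is the symbol being defined: contributes nothing new
    B is not nullable, so stop
From B → c - S:
  - c is a terminal: add 'c' and stop

Collecting: FIRST(B) = { 'c' }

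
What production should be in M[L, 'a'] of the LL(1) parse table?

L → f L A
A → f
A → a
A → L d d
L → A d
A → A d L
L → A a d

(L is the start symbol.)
To find M[L, 'a'], we find productions for L where 'a' is in the predict set (PREDICT(N → α) = (FIRST(α) \ {ε}) ∪ (FOLLOW(N) if α ⇒* ε)).

Relevant sets:
  FIRST(A) = { 'a', 'f' }

L → f L A: PREDICT = { 'f' }
L → A d: PREDICT = { 'a', 'f' }
  'a' is in predict set, so this production goes in M[L, 'a']
L → A a d: PREDICT = { 'a', 'f' }
  'a' is in predict set, so this production goes in M[L, 'a']

M[L, 'a'] = L → A d, L → A a d  (a multiply-defined cell — the grammar is not LL(1))

Answer: L → A d, L → A a d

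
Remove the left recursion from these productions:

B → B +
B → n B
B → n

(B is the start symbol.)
B → n B B'
B → n B'
B' → + B'
B' → ε

B is directly left-recursive. The standard transformation for
  A → A α₁ | ... | A α_m | β₁ | ... | β_n
is
  A  → β₁ A' | ... | β_n A'
  A' → α₁ A' | ... | α_m A' | ε

B → n B becomes B → n B B'
B → n becomes B → n B'
B → B + becomes B' → + B'
Add B' → ε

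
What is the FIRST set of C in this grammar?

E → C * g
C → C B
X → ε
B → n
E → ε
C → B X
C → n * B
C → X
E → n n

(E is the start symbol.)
{ 'n', ε }

To compute FIRST(C), examine every production with C on the left-hand side, reading each right-hand side left to right until a non-nullable symbol is reached.

FIRST sets of the other non-terminals involved (by the same procedure, iterated to a fixed point):
  FIRST(B) = { 'n' }
  FIRST(X) = { ε }

From C → C B:
  - C is the symbol being defined: contributes nothing new
    C is nullable, so continue to the next symbol
  - B is a non-terminal: add FIRST(B) \ {ε} = { 'n' }
    B is not nullable, so stop
From C → B X:
  - B is a non-terminal: add FIRST(B) \ {ε} = { 'n' }
    B is not nullable, so stop
From C → n * B:
  - n is a terminal: add 'n' and stop
From C → X:
  - X is a non-terminal: add FIRST(X) \ {ε} = { }
    X is nullable and nothing follows, so the whole right-hand side can vanish: ε ∈ FIRST(C)

Collecting: FIRST(C) = { 'n', ε }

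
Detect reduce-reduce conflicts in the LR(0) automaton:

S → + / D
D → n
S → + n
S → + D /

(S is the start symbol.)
A reduce-reduce conflict occurs when an LR(0) state has two complete items [A → α .] and [B → β .] — both call for a reduction, and with no lookahead the parser cannot choose between them.

Augment with S' → S and build the canonical LR(0) collection (I0 = CLOSURE({[S' → . S]}), then GOTO on every symbol after a dot until no new states appear). It has 9 states:
  I0: { [S → . + / D], [S → . + D /], [S → . + n], [S' → . S] }  — shift
  I1: { [D → . n], [S → + . / D], [S → + . D /], [S → + . n] }  — shift
  I2: { [S' → S .] }  — accept
  I3: { [D → . n], [S → + / . D] }  — shift
  I4: { [S → + D . /] }  — shift
  I5: { [D → n .], [S → + n .] }  — 2 reduces
  I6: { [S → + D / .] }  — reduce
  I7: { [S → + / D .] }  — reduce
  I8: { [D → n .] }  — reduce

I5 contains complete items [D → n .], [S → + n .] — reduce-reduce conflict.

Answer: Yes — I5: [D → n .] vs [S → + n .]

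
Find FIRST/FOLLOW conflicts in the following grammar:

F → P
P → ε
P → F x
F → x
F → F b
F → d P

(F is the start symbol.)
A FIRST/FOLLOW conflict occurs when a non-terminal N has a nullable alternative N → β (β ⇒* ε) and another alternative N → α with FIRST(α) ∩ FOLLOW(N) ≠ ∅: on such a lookahead the parser cannot decide between expanding α and letting N vanish via β.

Nullable non-terminals: F, P.
FIRST sets used below: FIRST(P) = { 'b', 'd', 'x', ε }, FIRST(F) = { 'b', 'd', 'x', ε }

F: nullable alternative(s) F → P; FOLLOW(F) = { $, 'b', 'x' }
  F → P: FIRST \ {ε} = { 'b', 'd', 'x' } — this is the only nullable alternative, skip
  F → x: FIRST \ {ε} = { 'x' } — overlaps FOLLOW(F) on { 'x' }: CONFLICT
  F → F b: FIRST \ {ε} = { 'b', 'd', 'x' } — overlaps FOLLOW(F) on { 'b', 'x' }: CONFLICT
  F → d P: FIRST \ {ε} = { 'd' } — disjoint from FOLLOW(F)

P: nullable alternative(s) P → ε; FOLLOW(P) = { $, 'b', 'x' }
  P → ε: FIRST \ {ε} = { } — this is the only nullable alternative, skip
  P → F x: FIRST \ {ε} = { 'b', 'd', 'x' } — overlaps FOLLOW(P) on { 'b', 'x' }: CONFLICT

So the grammar has 3 FIRST/FOLLOW conflicts (marked CONFLICT above).

Answer: Yes. F → x with FOLLOW(F) on { 'x' }; F → F b with FOLLOW(F) on { 'b', 'x' }; P → F x with FOLLOW(P) on { 'b', 'x' }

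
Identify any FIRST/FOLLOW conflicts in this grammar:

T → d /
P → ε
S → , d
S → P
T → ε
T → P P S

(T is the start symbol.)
No FIRST/FOLLOW conflicts.

A FIRST/FOLLOW conflict occurs when a non-terminal N has a nullable alternative N → β (β ⇒* ε) and another alternative N → α with FIRST(α) ∩ FOLLOW(N) ≠ ∅: on such a lookahead the parser cannot decide between expanding α and letting N vanish via β.

Nullable non-terminals: P, S, T.
FIRST sets used below: FIRST(P) = { ε }, FIRST(S) = { ',', ε }
P has a nullable alternative but only one production, so nothing to check.

S: nullable alternative(s) S → P; FOLLOW(S) = { $ }
  S → , d: FIRST \ {ε} = { ',' } — disjoint from FOLLOW(S)
  S → P: FIRST \ {ε} = { } — this is the only nullable alternative, skip

T: nullable alternative(s) T → ε, T → P P S; FOLLOW(T) = { $ }
  T → d /: FIRST \ {ε} = { 'd' } — disjoint from FOLLOW(T)
  T → ε: FIRST \ {ε} = { } — disjoint from FOLLOW(T)
  T → P P S: FIRST \ {ε} = { ',' } — disjoint from FOLLOW(T)

No FIRST/FOLLOW conflicts found.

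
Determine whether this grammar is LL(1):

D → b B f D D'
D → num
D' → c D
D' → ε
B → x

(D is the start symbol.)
Relevant sets:
  FOLLOW(D') = { $, 'c' }

For D:
  PREDICT(D → b B f D D') = { 'b' }
  PREDICT(D → num) = { 'num' }
For D':
  PREDICT(D' → c D) = { 'c' }
  PREDICT(D' → ε) = { $, 'c' }
B has a single production, so nothing to check there.

Conflict found: Predict set conflict for D': { 'c' }
The grammar is NOT LL(1).

Answer: No. Predict set conflict for D': { 'c' }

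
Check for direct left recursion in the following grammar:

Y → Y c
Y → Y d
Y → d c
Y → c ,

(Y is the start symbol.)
Yes, Y is left-recursive

Y → Y c: LEFT RECURSIVE (starts with Y)
Y → Y d: LEFT RECURSIVE (starts with Y)
Y → d c: starts with d
Y → c ,: starts with c

The grammar has direct left recursion on: Y.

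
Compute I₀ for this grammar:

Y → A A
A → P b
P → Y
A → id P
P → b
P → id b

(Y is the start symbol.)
{ [A → . P b], [A → . id P], [P → . Y], [P → . b], [P → . id b], [Y → . A A], [Y' → . Y] }

First, augment the grammar with Y' → Y
I₀ = CLOSURE({ [Y' → . Y] }):
  [Y' → . Y] has the dot before Y: add [Y → . A A]
  [Y → . A A] has the dot before A: add [A → . P b], [A → . id P]
  [A → . P b] has the dot before P: add [P → . Y], [P → . b], [P → . id b]
No further items can be added.

I₀ = { [A → . P b], [A → . id P], [P → . Y], [P → . b], [P → . id b], [Y → . A A], [Y' → . Y] }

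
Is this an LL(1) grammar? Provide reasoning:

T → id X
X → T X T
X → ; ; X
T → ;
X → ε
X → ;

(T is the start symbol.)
No. Predict set conflict for X: { ';' }

Relevant sets:
  FIRST(T) = { ';', 'id' }
  FOLLOW(X) = { $, ';', 'id' }

For T:
  PREDICT(T → id X) = { 'id' }
  PREDICT(T → ';') = { ';' }
For X:
  PREDICT(X → T X T) = { ';', 'id' }
  PREDICT(X → ';' ';' X) = { ';' }
  PREDICT(X → ε) = { $, ';', 'id' }
  PREDICT(X → ';') = { ';' }

Conflict found: Predict set conflict for X: { ';' }
The grammar is NOT LL(1).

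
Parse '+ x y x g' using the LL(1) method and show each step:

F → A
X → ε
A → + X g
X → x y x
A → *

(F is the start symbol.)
Stack is shown with the top on the left.

Stack      Input        Action
------------------------------
F $        + x y x g $  output F → A
A $        + x y x g $  output A → + X g
+ X g $    + x y x g $  match '+'
X g $      x y x g $    output X → x y x
x y x g $  x y x g $    match 'x'
y x g $    y x g $      match 'y'
x g $      x g $        match 'x'
g $        g $          match 'g'
$          $            accept

The string is accepted.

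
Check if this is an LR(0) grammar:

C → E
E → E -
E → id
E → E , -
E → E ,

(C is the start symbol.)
A grammar is LR(0) if no state in the canonical LR(0) collection has:
  - both a shift item (dot before a terminal) and a complete item (shift-reduce conflict), or
  - two or more complete items (reduce-reduce conflict; the accept item [C' → C .] counts as a complete item here).

Augment with C' → C and build the canonical LR(0) collection (I0 = CLOSURE({[C' → . C]}), then GOTO on every symbol after a dot until no new states appear). It has 7 states:
  I0: { [C → . E], [C' → . C], [E → . E , -], [E → . E ,], [E → . E -], [E → . id] }  — shift
  I1: { [C' → C .] }  — accept
  I2: { [C → E .], [E → E . , -], [E → E . ,], [E → E . -] }  — shift, reduce
  I3: { [E → id .] }  — reduce
  I4: { [E → E , . -], [E → E , .] }  — shift, reduce
  I5: { [E → E - .] }  — reduce
  I6: { [E → E , - .] }  — reduce

Conflict in state I2:
  Shift-reduce conflict between [C → E .] and [E → E . ,]
So the grammar is NOT LR(0).

Answer: No. Shift-reduce conflict between [C → E .] and [E → E . ,]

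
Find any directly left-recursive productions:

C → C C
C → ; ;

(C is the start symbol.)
Direct left recursion occurs when N → N α for some non-terminal N (the right-hand side begins with the left-hand side itself).

C → C C: LEFT RECURSIVE (starts with C)
C → ; ;: starts with ';'

The grammar has direct left recursion on: C.

Answer: Yes, C is left-recursive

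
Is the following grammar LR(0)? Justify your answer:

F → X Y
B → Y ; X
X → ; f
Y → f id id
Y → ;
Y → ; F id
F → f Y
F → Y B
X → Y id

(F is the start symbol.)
No. Shift-reduce conflict between [Y → ; .] and [F → . f Y]

Augment with F' → F and build the canonical LR(0) collection (I0 = CLOSURE({[F' → . F]}), then GOTO on every symbol after a dot until no new states appear). It has 21 states:
  I0: { [F → . X Y], [F → . Y B], [F → . f Y], [F' → . F], [X → . ; f], [X → . Y id], [Y → . ; F id], [Y → . ;], [Y → . f id id] }  — shift
  I1: { [F → . X Y], [F → . Y B], [F → . f Y], [X → . ; f], [X → . Y id], [X → ; . f], [Y → . ; F id], [Y → . ;], [Y → . f id id], [Y → ; . F id], [Y → ; .] }  — shift, reduce
  I2: { [F' → F .] }  — accept
  I3: { [F → X . Y], [Y → . ; F id], [Y → . ;], [Y → . f id id] }  — shift
  I4: { [B → . Y ; X], [F → Y . B], [X → Y . id], [Y → . ; F id], [Y → . ;], [Y → . f id id] }  — shift
  I5: { [F → f . Y], [Y → . ; F id], [Y → . ;], [Y → . f id id], [Y → f . id id] }  — shift
  I6: { [F → . X Y], [F → . Y B], [F → . f Y], [X → . ; f], [X → . Y id], [Y → . ; F id], [Y → . ;], [Y → . f id id], [Y → ; . F id], [Y → ; .] }  — shift, reduce
  I7: { [F → f Y .] }  — reduce
  I8: { [Y → f . id id] }  — shift
  I9: { [Y → f id . id] }  — shift
  I10: { [Y → f id id .] }  — reduce
  I11: { [Y → ; F . id] }  — shift
  I12: { [Y → ; F id .] }  — reduce
  I13: { [F → Y B .] }  — reduce
  I14: { [B → Y . ; X] }  — shift
  I15: { [X → Y id .] }  — reduce
  I16: { [B → Y ; . X], [X → . ; f], [X → . Y id], [Y → . ; F id], [Y → . ;], [Y → . f id id] }  — shift
  I17: { [B → Y ; X .] }  — reduce
  I18: { [X → Y . id] }  — shift
  I19: { [F → X Y .] }  — reduce
  I20: { [F → f . Y], [X → ; f .], [Y → . ; F id], [Y → . ;], [Y → . f id id], [Y → f . id id] }  — shift, reduce

Conflict in state I1:
  Shift-reduce conflict between [Y → ; .] and [F → . f Y]
So the grammar is NOT LR(0).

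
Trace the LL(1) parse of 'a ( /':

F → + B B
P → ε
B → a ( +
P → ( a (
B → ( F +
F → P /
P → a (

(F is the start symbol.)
LL(1) parsing maintains a stack (initially the start symbol over $) and the input. At each step: if the stack top is a terminal, match it against the current input token; if it is a non-terminal N, replace it with the RHS of M[N, lookahead] (the unique production whose predict set contains the lookahead).

Stack is shown with the top on the left.

Stack    Input    Action
------------------------
F $      a ( / $  output F → P /
P / $    a ( / $  output P → a (
a ( / $  a ( / $  match 'a'
( / $    ( / $    match '('
/ $      / $      match '/'
$        $        accept

The string is accepted.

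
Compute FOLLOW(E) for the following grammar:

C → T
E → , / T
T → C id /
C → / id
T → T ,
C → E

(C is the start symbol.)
{ $, 'id' }

In C → E: E is at the end, add FOLLOW(C)

The FOLLOW sets referred to above (computed the same way, to a fixed point):
  FOLLOW(C) = { $, 'id' }

Taking the union: FOLLOW(E) = { $, 'id' }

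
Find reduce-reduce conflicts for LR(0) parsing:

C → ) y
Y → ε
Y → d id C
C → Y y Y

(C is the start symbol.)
A reduce-reduce conflict occurs when an LR(0) state has two complete items [A → α .] and [B → β .] — both call for a reduction, and with no lookahead the parser cannot choose between them.

Augment with C' → C and build the canonical LR(0) collection (I0 = CLOSURE({[C' → . C]}), then GOTO on every symbol after a dot until no new states appear). It has 10 states:
  I0: { [C → . ) y], [C → . Y y Y], [C' → . C], [Y → . d id C], [Y → .] }  — shift, reduce
  I1: { [C → ) . y] }  — shift
  I2: { [C' → C .] }  — accept
  I3: { [C → Y . y Y] }  — shift
  I4: { [Y → d . id C] }  — shift
  I5: { [C → . ) y], [C → . Y y Y], [Y → . d id C], [Y → .], [Y → d id . C] }  — shift, reduce
  I6: { [Y → d id C .] }  — reduce
  I7: { [C → Y y . Y], [Y → . d id C], [Y → .] }  — shift, reduce
  I8: { [C → Y y Y .] }  — reduce
  I9: { [C → ) y .] }  — reduce

No state contains more than one complete item.

Answer: No reduce-reduce conflicts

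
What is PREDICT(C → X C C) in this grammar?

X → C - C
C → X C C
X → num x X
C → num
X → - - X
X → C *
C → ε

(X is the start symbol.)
{ '*', '-', 'num' }

PREDICT(C → X C C) = (FIRST(RHS) \ {ε}) ∪ (FOLLOW(C) if ε ∈ FIRST(RHS), i.e. RHS ⇒* ε)
FIRST(X) = { '*', '-', 'num' }
FIRST(X C C) = { '*', '-', 'num' }
ε ∉ FIRST(X C C), so FOLLOW(C) is not added.
PREDICT(C → X C C) = { '*', '-', 'num' }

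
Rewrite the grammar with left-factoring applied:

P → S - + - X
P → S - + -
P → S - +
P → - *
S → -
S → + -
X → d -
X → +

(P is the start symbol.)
P → S - + P'
P' → - P''
P'' → X
P'' → ε
P' → ε
P → - *
S → -
S → + -
X → d -
X → +

Left-factoring transforms A → αβ₁ | αβ₂ into A → αA' and A' → β₁ | β₂
(α is the longest common prefix among the alternatives). Repeat until
no nonterminal has two alternatives with a common prefix.

Round 1: P has alternatives sharing prefix 'S - +'. Introduce P': P → S - + P'
  Add: P' → - X
  Add: P' → -
  Add: P' → ε

Round 2: P' has alternatives sharing prefix '-'. Introduce P'': P' → - P''
  Add: P'' → X
  Add: P'' → ε

No remaining common prefixes — done.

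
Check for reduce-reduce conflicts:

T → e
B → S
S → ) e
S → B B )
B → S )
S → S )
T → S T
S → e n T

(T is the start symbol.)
Augment with T' → T and build the canonical LR(0) collection (I0 = CLOSURE({[T' → . T]}), then GOTO on every symbol after a dot until no new states appear). It has 16 states:
  I0: { [B → . S )], [B → . S], [S → . ) e], [S → . B B )], [S → . S )], [S → . e n T], [T → . S T], [T → . e], [T' → . T] }  — shift
  I1: { [S → ) . e] }  — shift
  I2: { [B → . S )], [B → . S], [S → . ) e], [S → . B B )], [S → . S )], [S → . e n T], [S → B . B )] }  — shift
  I3: { [B → . S )], [B → . S], [B → S . )], [B → S .], [S → . ) e], [S → . B B )], [S → . S )], [S → . e n T], [S → S . )], [T → . S T], [T → . e], [T → S . T] }  — shift, reduce
  I4: { [T' → T .] }  — accept
  I5: { [S → e . n T], [T → e .] }  — shift, reduce
  I6: { [B → . S )], [B → . S], [S → . ) e], [S → . B B )], [S → . S )], [S → . e n T], [S → e n . T], [T → . S T], [T → . e] }  — shift
  I7: { [S → e n T .] }  — reduce
  I8: { [B → S ) .], [S → ) . e], [S → S ) .] }  — shift, 2 reduces
  I9: { [T → S T .] }  — reduce
  I10: { [S → ) e .] }  — reduce
  I11: { [B → . S )], [B → . S], [S → . ) e], [S → . B B )], [S → . S )], [S → . e n T], [S → B . B )], [S → B B . )] }  — shift
  I12: { [B → S . )], [B → S .], [S → S . )] }  — shift, reduce
  I13: { [S → e . n T] }  — shift
  I14: { [B → S ) .], [S → S ) .] }  — 2 reduces
  I15: { [S → ) . e], [S → B B ) .] }  — shift, reduce

I8 contains complete items [B → S ) .], [S → S ) .] — reduce-reduce conflict.
I14 contains complete items [B → S ) .], [S → S ) .] — reduce-reduce conflict.

Answer: Yes — I8: [B → S ) .] vs [S → S ) .]; I14: [B → S ) .] vs [S → S ) .]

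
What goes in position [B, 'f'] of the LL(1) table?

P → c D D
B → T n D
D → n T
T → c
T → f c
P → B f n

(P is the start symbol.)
To find M[B, 'f'], we find productions for B where 'f' is in the predict set (PREDICT(N → α) = (FIRST(α) \ {ε}) ∪ (FOLLOW(N) if α ⇒* ε)).

Relevant sets:
  FIRST(T) = { 'c', 'f' }

B → T n D: PREDICT = { 'c', 'f' }
  'f' is in predict set, so this production goes in M[B, 'f']

M[B, 'f'] = B → T n D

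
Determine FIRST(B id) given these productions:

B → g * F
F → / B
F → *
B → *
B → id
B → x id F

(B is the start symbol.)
FIRST sets of the non-terminals involved (from the grammar, by fixed-point iteration):
  FIRST(B) = { '*', 'g', 'id', 'x' }

To compute FIRST(B id), process the symbols left to right:
Symbol B is a non-terminal. Add FIRST(B) \ {ε} = { '*', 'g', 'id', 'x' }
B is not nullable (ε ∉ FIRST(B)), so stop here.
FIRST(B id) = { '*', 'g', 'id', 'x' }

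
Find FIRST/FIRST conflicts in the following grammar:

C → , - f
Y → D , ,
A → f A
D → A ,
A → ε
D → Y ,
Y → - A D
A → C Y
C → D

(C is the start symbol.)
A FIRST/FIRST conflict occurs when two productions N → α and N → β for the same non-terminal have FIRST(α) ∩ FIRST(β) ≠ ∅ (with ε ∈ FIRST of a nullable right-hand side, so two nullable alternatives also conflict).

FIRST sets of the non-terminals at (or reachable through a nullable prefix from) the front of some alternative:
  FIRST(D) = { ',', '-', 'f' }
  FIRST(C) = { ',', '-', 'f' }
  FIRST(A) = { ',', '-', 'f', ε }
  FIRST(Y) = { ',', '-', 'f' }

Productions for C:
  C → , - f: FIRST = { ',' }
  C → D: FIRST = { ',', '-', 'f' }
Productions for Y:
  Y → D , ,: FIRST = { ',', '-', 'f' }
  Y → - A D: FIRST = { '-' }
Productions for A:
  A → f A: FIRST = { 'f' }
  A → ε: FIRST = { ε }
  A → C Y: FIRST = { ',', '-', 'f' }
Productions for D:
  D → A ,: FIRST = { ',', '-', 'f' }
  D → Y ,: FIRST = { ',', '-', 'f' }

Conflict for C: C → , - f and C → D
  Overlap: { ',' }
Conflict for Y: Y → D , , and Y → - A D
  Overlap: { '-' }
Conflict for A: A → f A and A → C Y
  Overlap: { 'f' }
Conflict for D: D → A , and D → Y ,
  Overlap: { ',', '-', 'f' }

Answer: Yes. C → ',' '-' f / C → D on { ',' }; Y → D ',' ',' / Y → '-' A D on { '-' }; A → f A / A → C Y on { 'f' }; D → A ',' / D → Y ',' on { ',', '-', 'f' }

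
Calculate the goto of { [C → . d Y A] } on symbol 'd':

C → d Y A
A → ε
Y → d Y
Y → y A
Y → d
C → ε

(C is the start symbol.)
{ [C → d . Y A], [Y → . d Y], [Y → . d], [Y → . y A] }

GOTO(I, 'd') = CLOSURE({ [A → αX.β] : [A → α.Xβ] ∈ I, X = 'd' })

Items with dot before 'd', with the dot advanced:
  [C → . d Y A] → [C → d . Y A]
Closure of the advanced items:
  [C → d . Y A] has the dot before Y: add [Y → . d Y], [Y → . y A], [Y → . d]

GOTO = { [C → d . Y A], [Y → . d Y], [Y → . d], [Y → . y A] }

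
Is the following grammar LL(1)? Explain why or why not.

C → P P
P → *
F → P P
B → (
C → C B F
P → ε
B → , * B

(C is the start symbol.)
No. Predict set conflict for C: { '(', '*', ',' }

Relevant sets:
  FIRST(P) = { '*', ε }
  FIRST(C) = { '(', '*', ',', ε }
  FIRST(B) = { '(', ',' }
  FOLLOW(C) = { $, '(', ',' }
  FOLLOW(P) = { $, '(', '*', ',' }

For C:
  PREDICT(C → P P) = { $, '(', '*', ',' }
  PREDICT(C → C B F) = { '(', '*', ',' }
For P:
  PREDICT(P → '*') = { '*' }
  PREDICT(P → ε) = { $, '(', '*', ',' }
For B:
  PREDICT(B → '(') = { '(' }
  PREDICT(B → ',' '*' B) = { ',' }
F has a single production, so nothing to check there.

Conflict found: Predict set conflict for C: { '(', '*', ',' }
The grammar is NOT LL(1).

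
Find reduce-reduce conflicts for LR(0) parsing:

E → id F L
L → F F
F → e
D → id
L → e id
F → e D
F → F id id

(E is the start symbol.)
Yes — I12: [D → id .] vs [L → e id .]

A reduce-reduce conflict occurs when an LR(0) state has two complete items [A → α .] and [B → β .] — both call for a reduction, and with no lookahead the parser cannot choose between them.

Augment with E' → E and build the canonical LR(0) collection (I0 = CLOSURE({[E' → . E]}), then GOTO on every symbol after a dot until no new states appear). It has 14 states:
  I0: { [E → . id F L], [E' → . E] }  — shift
  I1: { [E' → E .] }  — accept
  I2: { [E → id . F L], [F → . F id id], [F → . e D], [F → . e] }  — shift
  I3: { [E → id F . L], [F → . F id id], [F → . e D], [F → . e], [F → F . id id], [L → . F F], [L → . e id] }  — shift
  I4: { [D → . id], [F → e . D], [F → e .] }  — shift, reduce
  I5: { [F → e D .] }  — reduce
  I6: { [D → id .] }  — reduce
  I7: { [F → . F id id], [F → . e D], [F → . e], [F → F . id id], [L → F . F] }  — shift
  I8: { [E → id F L .] }  — reduce
  I9: { [D → . id], [F → e . D], [F → e .], [L → e . id] }  — shift, reduce
  I10: { [F → F id . id] }  — shift
  I11: { [F → F id id .] }  — reduce
  I12: { [D → id .], [L → e id .] }  — 2 reduces
  I13: { [F → F . id id], [L → F F .] }  — shift, reduce

I12 contains complete items [D → id .], [L → e id .] — reduce-reduce conflict.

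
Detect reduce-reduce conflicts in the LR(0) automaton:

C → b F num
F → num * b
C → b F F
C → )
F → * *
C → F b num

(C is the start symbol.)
A reduce-reduce conflict occurs when an LR(0) state has two complete items [A → α .] and [B → β .] — both call for a reduction, and with no lookahead the parser cannot choose between them.

Augment with C' → C and build the canonical LR(0) collection (I0 = CLOSURE({[C' → . C]}), then GOTO on every symbol after a dot until no new states appear). It has 15 states:
  I0: { [C → . )], [C → . F b num], [C → . b F F], [C → . b F num], [C' → . C], [F → . * *], [F → . num * b] }  — shift
  I1: { [C → ) .] }  — reduce
  I2: { [F → * . *] }  — shift
  I3: { [C' → C .] }  — accept
  I4: { [C → F . b num] }  — shift
  I5: { [C → b . F F], [C → b . F num], [F → . * *], [F → . num * b] }  — shift
  I6: { [F → num . * b] }  — shift
  I7: { [F → num * . b] }  — shift
  I8: { [F → num * b .] }  — reduce
  I9: { [C → b F . F], [C → b F . num], [F → . * *], [F → . num * b] }  — shift
  I10: { [C → b F F .] }  — reduce
  I11: { [C → b F num .], [F → num . * b] }  — shift, reduce
  I12: { [C → F b . num] }  — shift
  I13: { [C → F b num .] }  — reduce
  I14: { [F → * * .] }  — reduce

No state contains more than one complete item.

Answer: No reduce-reduce conflicts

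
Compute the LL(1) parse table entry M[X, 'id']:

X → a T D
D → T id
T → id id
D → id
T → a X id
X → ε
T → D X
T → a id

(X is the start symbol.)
To find M[X, 'id'], we find productions for X where 'id' is in the predict set (PREDICT(N → α) = (FIRST(α) \ {ε}) ∪ (FOLLOW(N) if α ⇒* ε)).

Relevant sets:
  FOLLOW(X) = { $, 'a', 'id' }

X → a T D: PREDICT = { 'a' }
X → ε: PREDICT = { $, 'a', 'id' }
  'id' is in predict set, so this production goes in M[X, 'id']

M[X, 'id'] = X → ε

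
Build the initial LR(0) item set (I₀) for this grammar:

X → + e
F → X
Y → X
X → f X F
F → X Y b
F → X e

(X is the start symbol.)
{ [X → . + e], [X → . f X F], [X' → . X] }

First, augment the grammar with X' → X
I₀ = CLOSURE({ [X' → . X] }):
  [X' → . X] has the dot before X: add [X → . + e], [X → . f X F]
No further items can be added.

I₀ = { [X → . + e], [X → . f X F], [X' → . X] }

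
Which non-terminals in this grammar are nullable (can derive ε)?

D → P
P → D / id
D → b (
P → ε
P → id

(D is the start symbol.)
ε-productions: P → ε
So P is immediately nullable.
D → P: every symbol on the right is nullable, so D is nullable too.
Every non-terminal is now nullable.
Nullable = { 'D', 'P' }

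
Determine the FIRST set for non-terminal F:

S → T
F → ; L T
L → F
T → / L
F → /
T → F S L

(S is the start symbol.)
To compute FIRST(F), examine every production with F on the left-hand side, reading each right-hand side left to right until a non-nullable symbol is reached.

From F → ; L T:
  - ';' is a terminal: add ';' and stop
From F → /:
  - '/' is a terminal: add '/' and stop

Collecting: FIRST(F) = { '/', ';' }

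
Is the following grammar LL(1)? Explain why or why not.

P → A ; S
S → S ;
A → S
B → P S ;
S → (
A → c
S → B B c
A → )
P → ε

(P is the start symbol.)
No. Predict set conflict for P: { '(', ')', 'c' }

A grammar is LL(1) if for each non-terminal N with multiple productions, the predict sets of those productions are pairwise disjoint, where PREDICT(N → α) = (FIRST(α) \ {ε}) ∪ (FOLLOW(N) if α ⇒* ε).

Relevant sets:
  FIRST(A) = { '(', ')', 'c' }
  FIRST(S) = { '(', ')', 'c' }
  FIRST(B) = { '(', ')', 'c' }
  FOLLOW(P) = { $, '(', ')', 'c' }

For P:
  PREDICT(P → A ';' S) = { '(', ')', 'c' }
  PREDICT(P → ε) = { $, '(', ')', 'c' }
For S:
  PREDICT(S → S ';') = { '(', ')', 'c' }
  PREDICT(S → '(') = { '(' }
  PREDICT(S → B B c) = { '(', ')', 'c' }
For A:
  PREDICT(A → S) = { '(', ')', 'c' }
  PREDICT(A → c) = { 'c' }
  PREDICT(A → ')') = { ')' }
B has a single production, so nothing to check there.

Conflict found: Predict set conflict for P: { '(', ')', 'c' }
The grammar is NOT LL(1).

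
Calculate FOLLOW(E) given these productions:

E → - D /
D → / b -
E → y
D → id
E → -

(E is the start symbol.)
{ $ }

To compute FOLLOW(E), find every occurrence of E on a right-hand side N → α E β: add FIRST(β) \ {ε}, and if β is empty or nullable also add FOLLOW(N). Iterate to a fixed point.

E is the start symbol, so $ ∈ FOLLOW(E).
E does not occur on any right-hand side.

Taking the union: FOLLOW(E) = { $ }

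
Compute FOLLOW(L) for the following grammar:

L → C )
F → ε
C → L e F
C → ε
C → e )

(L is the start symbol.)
To compute FOLLOW(L), find every occurrence of L on a right-hand side N → α L β: add FIRST(β) \ {ε}, and if β is empty or nullable also add FOLLOW(N). Iterate to a fixed point.

L is the start symbol, so $ ∈ FOLLOW(L).
In C → L e F: L is followed by e F, add FIRST(e F) \ {ε} = { 'e' }

Taking the union: FOLLOW(L) = { $, 'e' }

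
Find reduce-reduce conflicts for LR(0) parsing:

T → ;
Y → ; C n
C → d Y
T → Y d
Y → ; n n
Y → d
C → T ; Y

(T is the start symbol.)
No reduce-reduce conflicts

Augment with T' → T and build the canonical LR(0) collection (I0 = CLOSURE({[T' → . T]}), then GOTO on every symbol after a dot until no new states appear). It has 16 states:
  I0: { [T → . ;], [T → . Y d], [T' → . T], [Y → . ; C n], [Y → . ; n n], [Y → . d] }  — shift
  I1: { [C → . T ; Y], [C → . d Y], [T → . ;], [T → . Y d], [T → ; .], [Y → . ; C n], [Y → . ; n n], [Y → . d], [Y → ; . C n], [Y → ; . n n] }  — shift, reduce
  I2: { [T' → T .] }  — accept
  I3: { [T → Y . d] }  — shift
  I4: { [Y → d .] }  — reduce
  I5: { [T → Y d .] }  — reduce
  I6: { [Y → ; C . n] }  — shift
  I7: { [C → T . ; Y] }  — shift
  I8: { [C → d . Y], [Y → . ; C n], [Y → . ; n n], [Y → . d], [Y → d .] }  — shift, reduce
  I9: { [Y → ; n . n] }  — shift
  I10: { [Y → ; n n .] }  — reduce
  I11: { [C → . T ; Y], [C → . d Y], [T → . ;], [T → . Y d], [Y → . ; C n], [Y → . ; n n], [Y → . d], [Y → ; . C n], [Y → ; . n n] }  — shift
  I12: { [C → d Y .] }  — reduce
  I13: { [C → T ; . Y], [Y → . ; C n], [Y → . ; n n], [Y → . d] }  — shift
  I14: { [C → T ; Y .] }  — reduce
  I15: { [Y → ; C n .] }  — reduce

No state contains more than one complete item.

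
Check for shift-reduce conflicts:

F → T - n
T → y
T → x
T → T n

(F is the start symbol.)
No shift-reduce conflicts

Augment with F' → F and build the canonical LR(0) collection (I0 = CLOSURE({[F' → . F]}), then GOTO on every symbol after a dot until no new states appear). It has 8 states:
  I0: { [F → . T - n], [F' → . F], [T → . T n], [T → . x], [T → . y] }  — shift
  I1: { [F' → F .] }  — accept
  I2: { [F → T . - n], [T → T . n] }  — shift
  I3: { [T → x .] }  — reduce
  I4: { [T → y .] }  — reduce
  I5: { [F → T - . n] }  — shift
  I6: { [T → T n .] }  — reduce
  I7: { [F → T - n .] }  — reduce

No state contains both a complete item and a shift item.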